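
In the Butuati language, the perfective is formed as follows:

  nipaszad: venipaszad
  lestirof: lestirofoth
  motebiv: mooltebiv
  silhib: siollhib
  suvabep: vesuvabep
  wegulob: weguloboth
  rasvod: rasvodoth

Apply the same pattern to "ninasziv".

niolnasziv

rasvod and nipaszad both end in -d yet inflect differently (rasvodoth, venipaszad), so the final letter is not what conditions the rule; the last vowel is.
"ninasziv" has last vowel 'i'. The stems whose last vowel is 'i' (silhib → siollhib, motebiv → mooltebiv) insert -ol- after the first vowel.
So ninasziv → niolnasziv.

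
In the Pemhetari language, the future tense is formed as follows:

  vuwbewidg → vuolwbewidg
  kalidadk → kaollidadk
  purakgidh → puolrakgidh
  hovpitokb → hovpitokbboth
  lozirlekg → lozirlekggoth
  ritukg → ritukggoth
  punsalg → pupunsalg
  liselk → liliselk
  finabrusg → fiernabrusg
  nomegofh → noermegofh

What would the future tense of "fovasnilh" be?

vuwbewidg and lozirlekg both end in -g yet inflect differently (vuolwbewidg, lozirlekggoth), so the final letter is not what conditions the rule; the second-to-last letter is.
"fovasnilh" has second-to-last letter 'l'. The stems whose second-to-last letter is 'l' (punsalg → pupunsalg, liselk → liliselk) repeat the first consonant+vowel as a prefix.
The other patterns: stems whose second-to-last letter is 'd' insert -ol- after the first vowel; stems whose second-to-last letter is 'k' double the final consonant and add -oth; stems whose second-to-last letter is 'f' or 's' insert -er- after the first vowel.
So fovasnilh → fofovasnilh.

fofovasnilh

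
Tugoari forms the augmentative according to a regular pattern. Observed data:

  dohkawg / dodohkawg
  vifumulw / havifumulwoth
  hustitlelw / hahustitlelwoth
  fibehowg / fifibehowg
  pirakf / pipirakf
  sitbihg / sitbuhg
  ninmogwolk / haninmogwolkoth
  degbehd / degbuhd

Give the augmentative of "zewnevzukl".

zezewnevzukl

"zewnevzukl" has second-to-last letter 'k'. The one such stem in the data (pirakf → pipirakf) repeats the first consonant+vowel as a prefix (as do fibehowg, dohkawg), so the same rule applies.
The other patterns: stems whose second-to-last letter is 'h' change the last vowel to 'u'; stems whose second-to-last letter is 'l' add ha- … -oth around the stem.
So zewnevzukl → zezewnevzukl.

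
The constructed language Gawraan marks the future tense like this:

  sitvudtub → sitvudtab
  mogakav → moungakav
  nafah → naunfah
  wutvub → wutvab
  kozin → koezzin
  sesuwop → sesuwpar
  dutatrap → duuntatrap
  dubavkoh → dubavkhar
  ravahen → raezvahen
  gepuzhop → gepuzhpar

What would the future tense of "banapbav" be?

baunnapbav

dubavkoh and nafah both end in -h yet inflect differently (dubavkhar, naunfah), so the final letter is not what conditions the rule; the last vowel is.
"banapbav" has last vowel 'a'. The stems whose last vowel is 'a' (nafah → naunfah, dutatrap → duuntatrap, mogakav → moungakav) insert -un- after the first vowel.
The other patterns: stems whose last vowel is 'o' delete the last vowel and add -ar; stems whose last vowel is 'u' change the last vowel to 'a'; stems whose last vowel is 'e' or 'i' insert -ez- after the first vowel.
So banapbav → baunnapbav.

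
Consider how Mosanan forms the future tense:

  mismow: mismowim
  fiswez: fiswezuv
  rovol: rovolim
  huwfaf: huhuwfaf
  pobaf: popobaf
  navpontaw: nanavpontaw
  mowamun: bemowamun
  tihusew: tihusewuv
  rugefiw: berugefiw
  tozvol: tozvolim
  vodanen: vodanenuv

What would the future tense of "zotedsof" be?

rugefiw and tihusew both end in -w yet inflect differently (berugefiw, tihusewuv), so the final letter is not what conditions the rule; the last vowel is.
"zotedsof" has last vowel 'o'. The stems whose last vowel is 'o' (tozvol → tozvolim, mismow → mismowim, rovol → rovolim) add -im.
The other patterns: stems whose last vowel is 'i' or 'u' add the prefix be-; stems whose last vowel is 'e' add -uv; stems whose last vowel is 'a' repeat the first consonant+vowel as a prefix.
So zotedsof → zotedsofim.

zotedsofim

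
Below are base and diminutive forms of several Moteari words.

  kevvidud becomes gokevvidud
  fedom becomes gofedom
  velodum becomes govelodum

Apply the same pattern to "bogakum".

gobogakum

Every pair shown (kevvidud → gokevvidud, fedom → gofedom, velodum → govelodum) follows the same rule: add the prefix go-.
So bogakum → gobogakum.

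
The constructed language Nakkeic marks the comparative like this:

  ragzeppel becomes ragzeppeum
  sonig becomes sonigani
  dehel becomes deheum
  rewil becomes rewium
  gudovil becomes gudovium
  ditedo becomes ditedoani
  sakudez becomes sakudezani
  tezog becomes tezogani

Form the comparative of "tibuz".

"tibuz" ends in -z. The one such stem in the data (sakudez → sakudezani) adds -ani, so the same rule applies.
The other pattern: stems ending in -l drop the final letter and add -um.
So tibuz → tibuzani.

tibuzani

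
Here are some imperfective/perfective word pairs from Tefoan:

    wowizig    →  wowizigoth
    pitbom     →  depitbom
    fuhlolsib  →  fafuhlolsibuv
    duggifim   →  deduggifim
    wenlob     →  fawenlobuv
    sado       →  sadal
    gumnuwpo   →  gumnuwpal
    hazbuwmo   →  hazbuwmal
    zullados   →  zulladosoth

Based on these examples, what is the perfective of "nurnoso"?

nurnosal

duggifim and wowizig both have last vowel 'i' yet inflect differently (deduggifim, wowizigoth), so the last vowel is not what conditions the rule; the final letter is.
"nurnoso" ends in -o. The stems ending in -o (sado → sadal, hazbuwmo → hazbuwmal, gumnuwpo → gumnuwpal) drop the final letter and add -al.
So nurnoso → nurnosal.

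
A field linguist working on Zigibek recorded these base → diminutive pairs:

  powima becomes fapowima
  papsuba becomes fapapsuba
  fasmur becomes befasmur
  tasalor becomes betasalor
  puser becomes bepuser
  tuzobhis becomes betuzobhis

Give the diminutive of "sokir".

besokir

powima and puser both begin with p- yet inflect differently (fapowima, bepuser), so the first letter is not what conditions the rule; the final letter is.
"sokir" ends in -r. The stems ending in -r (fasmur → befasmur, tasalor → betasalor, puser → bepuser) add the prefix be-.
So sokir → besokir.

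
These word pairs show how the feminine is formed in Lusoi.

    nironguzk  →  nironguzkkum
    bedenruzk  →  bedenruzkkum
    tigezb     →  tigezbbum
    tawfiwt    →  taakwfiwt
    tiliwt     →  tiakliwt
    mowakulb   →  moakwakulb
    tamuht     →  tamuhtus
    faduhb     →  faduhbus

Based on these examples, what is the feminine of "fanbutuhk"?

fanbutuhkus

"fanbutuhk" has second-to-last letter 'h'. The stems whose second-to-last letter is 'h' (tamuht → tamuhtus, faduhb → faduhbus) add -us.
The other patterns: stems whose second-to-last letter is 'z' double the final consonant and add -um; stems whose second-to-last letter is 'l' or 'w' insert -ak- after the first vowel.
So fanbutuhk → fanbutuhkus.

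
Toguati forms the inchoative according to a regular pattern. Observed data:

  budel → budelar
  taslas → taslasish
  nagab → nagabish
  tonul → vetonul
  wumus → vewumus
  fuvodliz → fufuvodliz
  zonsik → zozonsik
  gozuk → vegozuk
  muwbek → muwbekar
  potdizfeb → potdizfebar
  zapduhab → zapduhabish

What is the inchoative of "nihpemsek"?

"nihpemsek" has last vowel 'e'. The stems whose last vowel is 'e' (potdizfeb → potdizfebar, muwbek → muwbekar, budel → budelar) add -ar.
The other patterns: stems whose last vowel is 'u' add the prefix ve-; stems whose last vowel is 'a' add -ish; stems whose last vowel is 'i' repeat the first consonant+vowel as a prefix.
So nihpemsek → nihpemsekar.

nihpemsekar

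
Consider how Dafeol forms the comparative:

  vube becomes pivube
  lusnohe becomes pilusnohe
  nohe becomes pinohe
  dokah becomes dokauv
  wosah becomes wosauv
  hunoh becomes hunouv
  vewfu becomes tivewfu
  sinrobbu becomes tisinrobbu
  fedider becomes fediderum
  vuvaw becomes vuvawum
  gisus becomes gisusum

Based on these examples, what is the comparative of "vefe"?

vube and fedider both have last vowel 'e' yet inflect differently (pivube, fediderum), so the last vowel is not what conditions the rule; the final letter is.
"vefe" ends in -e. The stems ending in -e (vube → pivube, lusnohe → pilusnohe, nohe → pinohe) add the prefix pi-.
So vefe → pivefe.

pivefe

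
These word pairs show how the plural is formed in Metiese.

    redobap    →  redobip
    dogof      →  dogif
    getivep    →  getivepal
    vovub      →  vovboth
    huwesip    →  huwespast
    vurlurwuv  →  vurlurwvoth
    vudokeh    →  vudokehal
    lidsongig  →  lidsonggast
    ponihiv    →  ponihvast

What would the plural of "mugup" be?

"mugup" has last vowel 'u'. The stems whose last vowel is 'u' (vurlurwuv → vurlurwvoth, vovub → vovboth) delete the last vowel and add -oth.
So mugup → mugpoth.

mugpoth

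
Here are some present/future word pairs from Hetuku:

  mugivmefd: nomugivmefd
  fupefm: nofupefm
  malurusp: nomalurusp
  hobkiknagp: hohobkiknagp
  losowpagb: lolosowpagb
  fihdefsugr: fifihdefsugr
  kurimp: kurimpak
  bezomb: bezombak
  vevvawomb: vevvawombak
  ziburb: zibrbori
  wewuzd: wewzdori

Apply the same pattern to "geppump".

geppumpak

malurusp and hobkiknagp both end in -p yet inflect differently (nomalurusp, hohobkiknagp), so the final letter is not what conditions the rule; the second-to-last letter is.
"geppump" has second-to-last letter 'm'. The stems whose second-to-last letter is 'm' (kurimp → kurimpak, bezomb → bezombak, vevvawomb → vevvawombak) add -ak.
So geppump → geppumpak.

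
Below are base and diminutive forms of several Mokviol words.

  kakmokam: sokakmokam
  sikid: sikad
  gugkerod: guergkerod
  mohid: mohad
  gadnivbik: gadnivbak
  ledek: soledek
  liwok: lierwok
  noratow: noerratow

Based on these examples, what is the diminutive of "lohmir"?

"lohmir" has last vowel 'i'. The stems whose last vowel is 'i' (gadnivbik → gadnivbak, sikid → sikad, mohid → mohad) change the last vowel to 'a'.
So lohmir → lohmar.

lohmar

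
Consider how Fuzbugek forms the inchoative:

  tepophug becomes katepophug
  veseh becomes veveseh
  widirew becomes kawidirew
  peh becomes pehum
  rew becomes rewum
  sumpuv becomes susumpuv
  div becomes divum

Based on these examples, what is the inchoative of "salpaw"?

sasalpaw

div and sumpuv both end in -v yet inflect differently (divum, susumpuv), so the final letter is not what conditions the rule; the number of vowels is.
"salpaw" has 2 vowels. The stems with 2 vowels (sumpuv → susumpuv, veseh → veveseh) repeat the first consonant+vowel as a prefix.
So salpaw → sasalpaw.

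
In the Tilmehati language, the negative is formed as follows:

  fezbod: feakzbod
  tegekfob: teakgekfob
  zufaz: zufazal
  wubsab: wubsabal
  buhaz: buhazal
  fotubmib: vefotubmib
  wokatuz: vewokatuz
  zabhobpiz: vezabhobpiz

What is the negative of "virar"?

tegekfob and wubsab both end in -b yet inflect differently (teakgekfob, wubsabal), so the final letter is not what conditions the rule; the last vowel is.
"virar" has last vowel 'a'. The stems whose last vowel is 'a' (zufaz → zufazal, wubsab → wubsabal, buhaz → buhazal) add -al.
So virar → viraral.

viraral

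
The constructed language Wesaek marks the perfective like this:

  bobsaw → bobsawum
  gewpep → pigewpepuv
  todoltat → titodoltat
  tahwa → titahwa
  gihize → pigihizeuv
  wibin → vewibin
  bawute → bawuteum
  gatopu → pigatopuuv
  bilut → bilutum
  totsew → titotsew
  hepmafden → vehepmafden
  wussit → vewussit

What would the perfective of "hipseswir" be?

"hipseswir" begins with h-. The one such stem in the data (hepmafden → vehepmafden) adds the prefix ve-, so the same rule applies.
The other patterns: stems beginning with b- add -um; stems beginning with t- add the prefix ti-; stems beginning with g- add pi- … -uv around the stem.
So hipseswir → vehipseswir.

vehipseswir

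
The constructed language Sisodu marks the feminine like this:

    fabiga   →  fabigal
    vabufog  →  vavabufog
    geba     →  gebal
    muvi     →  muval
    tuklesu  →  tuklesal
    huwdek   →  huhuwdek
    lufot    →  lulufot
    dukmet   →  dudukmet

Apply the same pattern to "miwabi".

"miwabi" ends in a vowel. The stems ending in a vowel (fabiga → fabigal, muvi → muval, tuklesu → tuklesal) drop the final letter and add -al.
So miwabi → miwabal.

miwabal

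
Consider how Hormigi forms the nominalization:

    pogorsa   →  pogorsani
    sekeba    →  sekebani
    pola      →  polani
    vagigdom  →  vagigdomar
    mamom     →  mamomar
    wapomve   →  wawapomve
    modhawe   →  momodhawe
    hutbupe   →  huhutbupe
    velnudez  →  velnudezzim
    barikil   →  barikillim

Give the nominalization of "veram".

"veram" ends in -m. The stems ending in -m (vagigdom → vagigdomar, mamom → mamomar) add -ar.
So veram → veramar.

veramar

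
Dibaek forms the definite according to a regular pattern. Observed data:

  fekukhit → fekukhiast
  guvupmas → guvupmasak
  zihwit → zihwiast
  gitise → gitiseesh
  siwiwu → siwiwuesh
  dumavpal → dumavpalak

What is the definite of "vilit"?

viliast

"vilit" ends in -t. The stems ending in -t (zihwit → zihwiast, fekukhit → fekukhiast) drop the final letter and add -ast.
So vilit → viliast.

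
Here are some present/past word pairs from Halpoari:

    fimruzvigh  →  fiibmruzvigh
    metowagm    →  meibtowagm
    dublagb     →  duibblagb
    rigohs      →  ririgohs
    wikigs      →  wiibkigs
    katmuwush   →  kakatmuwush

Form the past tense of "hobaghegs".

hoibbaghegs

wikigs and rigohs both end in -s yet inflect differently (wiibkigs, ririgohs), so the final letter is not what conditions the rule; the second-to-last letter is.
"hobaghegs" has second-to-last letter 'g'. The stems whose second-to-last letter is 'g' (dublagb → duibblagb, metowagm → meibtowagm, wikigs → wiibkigs) insert -ib- after the first vowel.
So hobaghegs → hoibbaghegs.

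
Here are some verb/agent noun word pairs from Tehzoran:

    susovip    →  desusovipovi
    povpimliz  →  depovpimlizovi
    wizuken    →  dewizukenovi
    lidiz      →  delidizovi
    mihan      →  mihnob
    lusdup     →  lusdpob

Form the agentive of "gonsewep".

degonsewepovi

wizuken and mihan both end in -n yet inflect differently (dewizukenovi, mihnob), so the final letter is not what conditions the rule; the last vowel is.
"gonsewep" has last vowel 'e'. The one such stem in the data (wizuken → dewizukenovi) adds de- … -ovi around the stem, so the same rule applies.
The other pattern: stems whose last vowel is 'a' or 'u' delete the last vowel and add -ob.
So gonsewep → degonsewepovi.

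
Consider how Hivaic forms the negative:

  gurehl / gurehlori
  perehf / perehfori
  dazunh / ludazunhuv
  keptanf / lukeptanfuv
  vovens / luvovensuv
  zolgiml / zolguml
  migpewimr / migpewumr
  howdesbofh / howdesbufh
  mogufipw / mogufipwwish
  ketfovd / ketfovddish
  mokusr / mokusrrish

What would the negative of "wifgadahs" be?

"wifgadahs" has second-to-last letter 'h'. The stems whose second-to-last letter is 'h' (gurehl → gurehlori, perehf → perehfori) add -ori.
So wifgadahs → wifgadahsori.

wifgadahsori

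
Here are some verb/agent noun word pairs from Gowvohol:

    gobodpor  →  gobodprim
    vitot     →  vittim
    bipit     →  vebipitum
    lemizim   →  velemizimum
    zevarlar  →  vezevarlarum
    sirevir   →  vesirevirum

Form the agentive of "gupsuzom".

gupsuzmim

"gupsuzom" has last vowel 'o'. The stems whose last vowel is 'o' (gobodpor → gobodprim, vitot → vittim) delete the last vowel and add -im.
So gupsuzom → gupsuzmim.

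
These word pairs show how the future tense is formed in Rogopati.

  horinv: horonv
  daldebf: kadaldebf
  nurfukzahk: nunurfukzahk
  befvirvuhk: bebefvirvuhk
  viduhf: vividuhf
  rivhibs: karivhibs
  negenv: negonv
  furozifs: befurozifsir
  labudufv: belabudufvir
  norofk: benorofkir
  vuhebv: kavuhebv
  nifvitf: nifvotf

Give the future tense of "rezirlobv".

karezirlobv

labudufv and horinv both end in -v yet inflect differently (belabudufvir, horonv), so the final letter is not what conditions the rule; the second-to-last letter is.
"rezirlobv" has second-to-last letter 'b'. The stems whose second-to-last letter is 'b' (rivhibs → karivhibs, daldebf → kadaldebf, vuhebv → kavuhebv) add the prefix ka-.
The other patterns: stems whose second-to-last letter is 'f' add be- … -ir around the stem; stems whose second-to-last letter is 'n' or 't' change the last vowel to 'o'; stems whose second-to-last letter is 'h' repeat the first consonant+vowel as a prefix.
So rezirlobv → karezirlobv.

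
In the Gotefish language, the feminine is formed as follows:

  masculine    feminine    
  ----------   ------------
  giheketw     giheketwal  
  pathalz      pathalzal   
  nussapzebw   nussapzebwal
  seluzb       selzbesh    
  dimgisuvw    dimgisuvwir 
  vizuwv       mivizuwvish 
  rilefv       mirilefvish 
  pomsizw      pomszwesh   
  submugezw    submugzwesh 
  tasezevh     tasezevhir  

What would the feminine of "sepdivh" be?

"sepdivh" has second-to-last letter 'v'. The stems whose second-to-last letter is 'v' (dimgisuvw → dimgisuvwir, tasezevh → tasezevhir) add -ir.
The other patterns: stems whose second-to-last letter is 'z' delete the last vowel and add -esh; stems whose second-to-last letter is 'f' or 'w' add mi- … -ish around the stem; stems whose second-to-last letter is 'b', 'l' or 't' add -al.
So sepdivh → sepdivhir.

sepdivhir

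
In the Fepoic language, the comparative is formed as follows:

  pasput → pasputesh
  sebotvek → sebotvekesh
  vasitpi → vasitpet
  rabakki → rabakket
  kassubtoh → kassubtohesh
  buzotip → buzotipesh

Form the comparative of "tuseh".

tusehesh

buzotip and rabakki both have last vowel 'i' yet inflect differently (buzotipesh, rabakket), so the last vowel is not what conditions the rule; whether the stem ends in a vowel or a consonant is.
"tuseh" ends in a consonant. The stems ending in a consonant (kassubtoh → kassubtohesh, buzotip → buzotipesh, sebotvek → sebotvekesh) add -esh.
So tuseh → tusehesh.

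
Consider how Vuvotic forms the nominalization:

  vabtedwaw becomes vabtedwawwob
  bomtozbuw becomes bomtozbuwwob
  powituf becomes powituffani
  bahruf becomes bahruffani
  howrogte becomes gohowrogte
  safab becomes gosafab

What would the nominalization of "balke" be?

bomtozbuw and powituf both have last vowel 'u' yet inflect differently (bomtozbuwwob, powituffani), so the last vowel is not what conditions the rule; the final letter is.
"balke" ends in -e. The one such stem in the data (howrogte → gohowrogte) adds the prefix go-, so the same rule applies.
The other patterns: stems ending in -w double the final consonant and add -ob; stems ending in -f double the final consonant and add -ani.
So balke → gobalke.

gobalke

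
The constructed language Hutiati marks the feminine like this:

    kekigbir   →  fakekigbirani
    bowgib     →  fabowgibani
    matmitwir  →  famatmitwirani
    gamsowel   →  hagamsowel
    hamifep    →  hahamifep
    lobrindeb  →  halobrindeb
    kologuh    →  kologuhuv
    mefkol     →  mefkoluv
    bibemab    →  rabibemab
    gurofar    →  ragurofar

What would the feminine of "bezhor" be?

"bezhor" has last vowel 'o'. The one such stem in the data (mefkol → mefkoluv) adds -uv, so the same rule applies.
The other patterns: stems whose last vowel is 'i' add fa- … -ani around the stem; stems whose last vowel is 'e' add the prefix ha-; stems whose last vowel is 'a' add the prefix ra-.
So bezhor → bezhoruv.

bezhoruv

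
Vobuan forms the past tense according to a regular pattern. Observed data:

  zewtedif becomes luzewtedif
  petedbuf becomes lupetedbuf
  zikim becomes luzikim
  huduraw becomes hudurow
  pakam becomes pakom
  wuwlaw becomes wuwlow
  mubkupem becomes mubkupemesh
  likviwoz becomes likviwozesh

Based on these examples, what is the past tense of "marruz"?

lumarruz

zikim and pakam both end in -m yet inflect differently (luzikim, pakom), so the final letter is not what conditions the rule; the last vowel is.
"marruz" has last vowel 'u'. The one such stem in the data (petedbuf → lupetedbuf) adds the prefix lu-, so the same rule applies.
The other patterns: stems whose last vowel is 'a' change the last vowel to 'o'; stems whose last vowel is 'e' or 'o' add -esh.
So marruz → lumarruz.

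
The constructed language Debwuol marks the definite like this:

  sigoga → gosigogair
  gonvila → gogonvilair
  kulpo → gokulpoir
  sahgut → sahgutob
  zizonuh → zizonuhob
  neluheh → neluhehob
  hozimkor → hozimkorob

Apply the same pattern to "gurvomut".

kulpo and hozimkor both have last vowel 'o' yet inflect differently (gokulpoir, hozimkorob), so the last vowel is not what conditions the rule; whether the stem ends in a vowel or a consonant is.
"gurvomut" ends in a consonant. The stems ending in a consonant (sahgut → sahgutob, zizonuh → zizonuhob, neluheh → neluhehob) add -ob.
The other pattern: stems ending in a vowel add go- … -ir around the stem.
So gurvomut → gurvomutob.

gurvomutob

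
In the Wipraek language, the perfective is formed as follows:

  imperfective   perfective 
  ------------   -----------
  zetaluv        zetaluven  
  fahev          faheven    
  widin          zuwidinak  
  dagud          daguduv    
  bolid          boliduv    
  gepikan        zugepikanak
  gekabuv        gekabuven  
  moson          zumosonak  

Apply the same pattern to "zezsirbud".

widin and bolid both have last vowel 'i' yet inflect differently (zuwidinak, boliduv), so the last vowel is not what conditions the rule; the final letter is.
"zezsirbud" ends in -d. The stems ending in -d (bolid → boliduv, dagud → daguduv) add -uv.
So zezsirbud → zezsirbuduv.

zezsirbuduv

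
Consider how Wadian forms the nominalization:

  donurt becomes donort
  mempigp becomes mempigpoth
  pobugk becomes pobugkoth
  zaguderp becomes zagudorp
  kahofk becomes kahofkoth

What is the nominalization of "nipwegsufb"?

nipwegsufboth

zaguderp and mempigp both end in -p yet inflect differently (zagudorp, mempigpoth), so the final letter is not what conditions the rule; the second-to-last letter is.
"nipwegsufb" has second-to-last letter 'f'. The one such stem in the data (kahofk → kahofkoth) adds -oth, so the same rule applies.
The other pattern: stems whose second-to-last letter is 'r' change the last vowel to 'o'.
So nipwegsufb → nipwegsufboth.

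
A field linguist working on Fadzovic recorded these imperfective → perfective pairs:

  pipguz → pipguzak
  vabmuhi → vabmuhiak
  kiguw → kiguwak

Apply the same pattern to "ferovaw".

ferovawak

Every pair shown (pipguz → pipguzak, vabmuhi → vabmuhiak, kiguw → kiguwak) follows the same rule: add -ak.
So ferovaw → ferovawak.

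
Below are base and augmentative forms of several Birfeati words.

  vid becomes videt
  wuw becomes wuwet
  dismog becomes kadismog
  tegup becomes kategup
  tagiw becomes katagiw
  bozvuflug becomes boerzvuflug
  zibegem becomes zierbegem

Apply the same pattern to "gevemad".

"gevemad" has 3 vowels. The stems with 3 vowels (bozvuflug → boerzvuflug, zibegem → zierbegem) insert -er- after the first vowel.
The other patterns: stems with 1 vowel add -et; stems with 2 vowels add the prefix ka-.
So gevemad → geervemad.

geervemad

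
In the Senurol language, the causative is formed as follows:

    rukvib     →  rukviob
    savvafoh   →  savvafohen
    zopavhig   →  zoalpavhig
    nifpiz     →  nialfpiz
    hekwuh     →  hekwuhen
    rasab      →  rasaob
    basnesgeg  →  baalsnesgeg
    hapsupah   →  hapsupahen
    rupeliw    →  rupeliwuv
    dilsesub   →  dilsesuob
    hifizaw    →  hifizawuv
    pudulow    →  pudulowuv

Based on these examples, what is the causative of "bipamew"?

bipamewuv

dilsesub and hekwuh both have last vowel 'u' yet inflect differently (dilsesuob, hekwuhen), so the last vowel is not what conditions the rule; the final letter is.
"bipamew" ends in -w. The stems ending in -w (hifizaw → hifizawuv, pudulow → pudulowuv, rupeliw → rupeliwuv) add -uv.
So bipamew → bipamewuv.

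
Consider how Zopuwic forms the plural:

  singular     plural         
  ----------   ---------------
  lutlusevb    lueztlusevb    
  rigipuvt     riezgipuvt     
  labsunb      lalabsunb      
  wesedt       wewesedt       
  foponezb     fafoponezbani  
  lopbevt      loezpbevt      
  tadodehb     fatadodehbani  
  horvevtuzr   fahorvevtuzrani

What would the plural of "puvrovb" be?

puezvrovb

wesedt and lopbevt both end in -t yet inflect differently (wewesedt, loezpbevt), so the final letter is not what conditions the rule; the second-to-last letter is.
"puvrovb" has second-to-last letter 'v'. The stems whose second-to-last letter is 'v' (lopbevt → loezpbevt, rigipuvt → riezgipuvt, lutlusevb → lueztlusevb) insert -ez- after the first vowel.
So puvrovb → puezvrovb.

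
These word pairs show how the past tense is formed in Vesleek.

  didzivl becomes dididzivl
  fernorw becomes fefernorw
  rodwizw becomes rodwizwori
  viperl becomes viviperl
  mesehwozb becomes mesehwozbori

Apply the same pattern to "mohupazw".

"mohupazw" has second-to-last letter 'z'. The stems whose second-to-last letter is 'z' (mesehwozb → mesehwozbori, rodwizw → rodwizwori) add -ori.
The other pattern: stems whose second-to-last letter is 'r' or 'v' repeat the first consonant+vowel as a prefix.
So mohupazw → mohupazwori.

mohupazwori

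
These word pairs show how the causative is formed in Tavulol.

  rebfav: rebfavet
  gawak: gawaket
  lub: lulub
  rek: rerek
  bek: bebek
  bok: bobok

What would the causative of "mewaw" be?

"mewaw" has 2 vowels. The stems with 2 vowels (rebfav → rebfavet, gawak → gawaket) add -et.
The other pattern: stems with 1 vowel repeat the first consonant+vowel as a prefix.
So mewaw → mewawet.

mewawet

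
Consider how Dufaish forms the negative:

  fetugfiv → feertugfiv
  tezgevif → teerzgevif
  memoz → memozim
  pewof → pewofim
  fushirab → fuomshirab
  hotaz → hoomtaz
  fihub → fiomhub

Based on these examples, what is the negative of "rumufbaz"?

tezgevif and pewof both end in -f yet inflect differently (teerzgevif, pewofim), so the final letter is not what conditions the rule; the last vowel is.
"rumufbaz" has last vowel 'a'. The stems whose last vowel is 'a' (fushirab → fuomshirab, hotaz → hoomtaz) insert -om- after the first vowel.
The other patterns: stems whose last vowel is 'i' insert -er- after the first vowel; stems whose last vowel is 'o' add -im.
So rumufbaz → ruommufbaz.

ruommufbaz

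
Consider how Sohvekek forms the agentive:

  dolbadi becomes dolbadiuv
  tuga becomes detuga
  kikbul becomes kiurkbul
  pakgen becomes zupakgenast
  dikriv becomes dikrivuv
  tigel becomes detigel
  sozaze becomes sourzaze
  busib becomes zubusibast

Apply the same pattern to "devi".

tigel and kikbul both end in -l yet inflect differently (detigel, kiurkbul), so the final letter is not what conditions the rule; the first letter is.
"devi" begins with d-. The stems beginning with d- (dikriv → dikrivuv, dolbadi → dolbadiuv) add -uv.
So devi → deviuv.

deviuv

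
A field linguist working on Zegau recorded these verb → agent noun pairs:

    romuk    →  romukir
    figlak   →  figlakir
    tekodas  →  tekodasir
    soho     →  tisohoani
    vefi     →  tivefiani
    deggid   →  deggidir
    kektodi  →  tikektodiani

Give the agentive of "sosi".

tisosiani

deggid and kektodi both have last vowel 'i' yet inflect differently (deggidir, tikektodiani), so the last vowel is not what conditions the rule; whether the stem ends in a vowel or a consonant is.
"sosi" ends in a vowel. The stems ending in a vowel (soho → tisohoani, kektodi → tikektodiani, vefi → tivefiani) add ti- … -ani around the stem.
So sosi → tisosiani.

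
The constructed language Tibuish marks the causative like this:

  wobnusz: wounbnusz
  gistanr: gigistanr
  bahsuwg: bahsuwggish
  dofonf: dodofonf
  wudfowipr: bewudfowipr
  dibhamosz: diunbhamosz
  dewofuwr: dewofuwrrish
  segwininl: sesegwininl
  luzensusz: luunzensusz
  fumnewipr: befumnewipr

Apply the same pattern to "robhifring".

rorobhifring

wudfowipr and dewofuwr both end in -r yet inflect differently (bewudfowipr, dewofuwrrish), so the final letter is not what conditions the rule; the second-to-last letter is.
"robhifring" has second-to-last letter 'n'. The stems whose second-to-last letter is 'n' (gistanr → gigistanr, dofonf → dodofonf, segwininl → sesegwininl) repeat the first consonant+vowel as a prefix.
So robhifring → rorobhifring.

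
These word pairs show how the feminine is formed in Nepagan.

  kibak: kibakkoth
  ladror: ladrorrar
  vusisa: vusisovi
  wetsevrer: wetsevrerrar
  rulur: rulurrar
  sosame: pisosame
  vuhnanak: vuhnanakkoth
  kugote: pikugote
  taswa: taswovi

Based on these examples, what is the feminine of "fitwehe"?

pifitwehe

sosame and wetsevrer both have last vowel 'e' yet inflect differently (pisosame, wetsevrerrar), so the last vowel is not what conditions the rule; the final letter is.
"fitwehe" ends in -e. The stems ending in -e (sosame → pisosame, kugote → pikugote) add the prefix pi-.
So fitwehe → pifitwehe.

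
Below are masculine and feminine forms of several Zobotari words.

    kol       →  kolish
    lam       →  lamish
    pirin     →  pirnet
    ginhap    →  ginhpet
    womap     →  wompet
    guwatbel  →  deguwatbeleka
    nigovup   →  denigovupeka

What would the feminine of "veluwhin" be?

kol and guwatbel both end in -l yet inflect differently (kolish, deguwatbeleka), so the final letter is not what conditions the rule; the number of vowels is.
"veluwhin" has 3 vowels. The stems with 3 vowels (guwatbel → deguwatbeleka, nigovup → denigovupeka) add de- … -eka around the stem.
The other patterns: stems with 1 vowel add -ish; stems with 2 vowels delete the last vowel and add -et.
So veluwhin → develuwhineka.

develuwhineka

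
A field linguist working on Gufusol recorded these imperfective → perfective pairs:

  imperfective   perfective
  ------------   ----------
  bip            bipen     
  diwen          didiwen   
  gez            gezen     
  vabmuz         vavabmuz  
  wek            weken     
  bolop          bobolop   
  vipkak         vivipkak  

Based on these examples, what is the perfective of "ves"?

vesen

gez and vabmuz both end in -z yet inflect differently (gezen, vavabmuz), so the final letter is not what conditions the rule; the number of vowels is.
"ves" has 1 vowel. The stems with 1 vowel (gez → gezen, bip → bipen, wek → weken) add -en.
So ves → vesen.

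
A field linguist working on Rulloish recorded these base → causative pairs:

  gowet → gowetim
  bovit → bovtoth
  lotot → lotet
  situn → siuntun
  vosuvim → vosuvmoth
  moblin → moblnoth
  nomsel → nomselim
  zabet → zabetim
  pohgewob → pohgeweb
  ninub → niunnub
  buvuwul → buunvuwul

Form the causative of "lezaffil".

"lezaffil" has last vowel 'i'. The stems whose last vowel is 'i' (vosuvim → vosuvmoth, bovit → bovtoth, moblin → moblnoth) delete the last vowel and add -oth.
The other patterns: stems whose last vowel is 'o' change the last vowel to 'e'; stems whose last vowel is 'u' insert -un- after the first vowel; stems whose last vowel is 'e' add -im.
So lezaffil → lezaffloth.

lezaffloth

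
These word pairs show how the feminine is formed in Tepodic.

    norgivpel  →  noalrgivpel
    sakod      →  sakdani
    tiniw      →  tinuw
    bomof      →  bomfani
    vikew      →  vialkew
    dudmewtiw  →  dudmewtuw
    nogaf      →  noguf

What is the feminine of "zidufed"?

nogaf and bomof both end in -f yet inflect differently (noguf, bomfani), so the final letter is not what conditions the rule; the last vowel is.
"zidufed" has last vowel 'e'. The stems whose last vowel is 'e' (vikew → vialkew, norgivpel → noalrgivpel) insert -al- after the first vowel.
So zidufed → zialdufed.

zialdufed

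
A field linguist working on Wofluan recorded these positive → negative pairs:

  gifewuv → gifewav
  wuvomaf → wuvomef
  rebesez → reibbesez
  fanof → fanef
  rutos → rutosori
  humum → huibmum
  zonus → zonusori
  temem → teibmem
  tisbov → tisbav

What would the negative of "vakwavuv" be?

vakwavav

fanof and tisbov both have last vowel 'o' yet inflect differently (fanef, tisbav), so the last vowel is not what conditions the rule; the final letter is.
"vakwavuv" ends in -v. The stems ending in -v (tisbov → tisbav, gifewuv → gifewav) change the last vowel to 'a'.
The other patterns: stems ending in -f change the last vowel to 'e'; stems ending in -s add -ori; stems ending in -m or -z insert -ib- after the first vowel.
So vakwavuv → vakwavav.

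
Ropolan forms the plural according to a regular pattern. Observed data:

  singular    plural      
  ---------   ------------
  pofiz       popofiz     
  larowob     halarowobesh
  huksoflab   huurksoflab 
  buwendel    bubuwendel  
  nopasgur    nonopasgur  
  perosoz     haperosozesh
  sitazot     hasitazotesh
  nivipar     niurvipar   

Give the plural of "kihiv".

huksoflab and larowob both end in -b yet inflect differently (huurksoflab, halarowobesh), so the final letter is not what conditions the rule; the last vowel is.
"kihiv" has last vowel 'i'. The one such stem in the data (pofiz → popofiz) repeats the first consonant+vowel as a prefix (as do buwendel, nopasgur), so the same rule applies.
So kihiv → kikihiv.

kikihiv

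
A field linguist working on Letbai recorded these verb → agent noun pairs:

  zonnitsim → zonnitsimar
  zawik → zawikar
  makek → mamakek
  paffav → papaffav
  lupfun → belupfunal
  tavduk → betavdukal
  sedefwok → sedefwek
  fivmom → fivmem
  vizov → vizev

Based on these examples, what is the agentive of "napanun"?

benapanunal

"napanun" has last vowel 'u'. The stems whose last vowel is 'u' (lupfun → belupfunal, tavduk → betavdukal) add be- … -al around the stem.
The other patterns: stems whose last vowel is 'i' add -ar; stems whose last vowel is 'a' or 'e' repeat the first consonant+vowel as a prefix; stems whose last vowel is 'o' change the last vowel to 'e'.
So napanun → benapanunal.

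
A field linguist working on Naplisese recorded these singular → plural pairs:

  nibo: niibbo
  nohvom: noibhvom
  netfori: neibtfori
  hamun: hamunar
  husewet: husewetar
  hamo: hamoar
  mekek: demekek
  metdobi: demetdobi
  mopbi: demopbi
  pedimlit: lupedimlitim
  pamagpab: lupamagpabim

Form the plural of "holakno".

holaknoar

"holakno" begins with h-. The stems beginning with h- (hamun → hamunar, husewet → husewetar, hamo → hamoar) add -ar.
The other patterns: stems beginning with n- insert -ib- after the first vowel; stems beginning with m- add the prefix de-; stems beginning with p- add lu- … -im around the stem.
So holakno → holaknoar.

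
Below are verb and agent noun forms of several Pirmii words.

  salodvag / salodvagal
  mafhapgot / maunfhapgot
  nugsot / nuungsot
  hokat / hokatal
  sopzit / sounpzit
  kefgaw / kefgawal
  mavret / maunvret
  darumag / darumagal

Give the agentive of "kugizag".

hokat and mafhapgot both end in -t yet inflect differently (hokatal, maunfhapgot), so the final letter is not what conditions the rule; the last vowel is.
"kugizag" has last vowel 'a'. The stems whose last vowel is 'a' (salodvag → salodvagal, darumag → darumagal, hokat → hokatal) add -al.
The other pattern: stems whose last vowel is 'e', 'i' or 'o' insert -un- after the first vowel.
So kugizag → kugizagal.

kugizagal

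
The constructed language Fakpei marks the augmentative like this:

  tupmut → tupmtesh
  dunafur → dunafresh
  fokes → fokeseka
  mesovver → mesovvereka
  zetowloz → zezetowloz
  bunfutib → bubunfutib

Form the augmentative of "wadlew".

"wadlew" has last vowel 'e'. The stems whose last vowel is 'e' (fokes → fokeseka, mesovver → mesovvereka) add -eka.
So wadlew → wadleweka.

wadleweka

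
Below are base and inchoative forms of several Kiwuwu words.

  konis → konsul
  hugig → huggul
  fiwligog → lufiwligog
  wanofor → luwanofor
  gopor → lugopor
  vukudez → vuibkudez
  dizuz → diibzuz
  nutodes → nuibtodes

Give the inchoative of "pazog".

hugig and fiwligog both end in -g yet inflect differently (huggul, lufiwligog), so the final letter is not what conditions the rule; the last vowel is.
"pazog" has last vowel 'o'. The stems whose last vowel is 'o' (fiwligog → lufiwligog, wanofor → luwanofor, gopor → lugopor) add the prefix lu-.
So pazog → lupazog.

lupazog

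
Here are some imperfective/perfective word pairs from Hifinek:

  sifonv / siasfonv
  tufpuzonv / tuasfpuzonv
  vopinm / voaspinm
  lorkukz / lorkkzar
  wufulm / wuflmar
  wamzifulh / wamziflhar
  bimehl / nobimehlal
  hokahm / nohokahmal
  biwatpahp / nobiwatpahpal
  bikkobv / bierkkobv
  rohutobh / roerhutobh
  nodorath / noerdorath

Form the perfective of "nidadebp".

nierdadebp

vopinm and wufulm both end in -m yet inflect differently (voaspinm, wuflmar), so the final letter is not what conditions the rule; the second-to-last letter is.
"nidadebp" has second-to-last letter 'b'. The stems whose second-to-last letter is 'b' (bikkobv → bierkkobv, rohutobh → roerhutobh) insert -er- after the first vowel.
The other patterns: stems whose second-to-last letter is 'n' insert -as- after the first vowel; stems whose second-to-last letter is 'k' or 'l' delete the last vowel and add -ar; stems whose second-to-last letter is 'h' add no- … -al around the stem.
So nidadebp → nierdadebp.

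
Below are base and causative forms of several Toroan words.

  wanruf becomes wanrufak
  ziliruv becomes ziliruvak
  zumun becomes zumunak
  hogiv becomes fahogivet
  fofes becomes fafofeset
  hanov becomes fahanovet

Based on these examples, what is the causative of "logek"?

ziliruv and hogiv both end in -v yet inflect differently (ziliruvak, fahogivet), so the final letter is not what conditions the rule; the last vowel is.
"logek" has last vowel 'e'. The one such stem in the data (fofes → fafofeset) adds fa- … -et around the stem, so the same rule applies.
The other pattern: stems whose last vowel is 'u' add -ak.
So logek → falogeket.

falogeket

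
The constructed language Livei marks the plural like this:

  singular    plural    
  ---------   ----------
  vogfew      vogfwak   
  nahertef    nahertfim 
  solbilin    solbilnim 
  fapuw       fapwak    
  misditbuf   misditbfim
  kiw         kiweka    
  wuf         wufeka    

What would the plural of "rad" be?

"rad" has 1 vowel. The stems with 1 vowel (wuf → wufeka, kiw → kiweka) add -eka.
So rad → radeka.

radeka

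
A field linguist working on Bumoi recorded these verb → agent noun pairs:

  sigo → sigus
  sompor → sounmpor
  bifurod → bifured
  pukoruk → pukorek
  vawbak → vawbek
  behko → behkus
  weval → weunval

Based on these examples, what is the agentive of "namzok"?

namzek

bifurod and sigo both have last vowel 'o' yet inflect differently (bifured, sigus), so the last vowel is not what conditions the rule; the final letter is.
"namzok" ends in -k. The stems ending in -k (pukoruk → pukorek, vawbak → vawbek) change the last vowel to 'e'.
So namzok → namzek.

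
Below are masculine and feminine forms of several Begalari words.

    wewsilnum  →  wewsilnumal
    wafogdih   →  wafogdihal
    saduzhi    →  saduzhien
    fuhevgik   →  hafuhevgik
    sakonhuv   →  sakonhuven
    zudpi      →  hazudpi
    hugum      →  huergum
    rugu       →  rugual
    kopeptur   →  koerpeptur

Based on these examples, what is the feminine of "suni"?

"suni" begins with s-. The stems beginning with s- (saduzhi → saduzhien, sakonhuv → sakonhuven) add -en.
The other patterns: stems beginning with r- or w- add -al; stems beginning with h- or k- insert -er- after the first vowel; stems beginning with f- or z- add the prefix ha-.
So suni → sunien.

sunien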